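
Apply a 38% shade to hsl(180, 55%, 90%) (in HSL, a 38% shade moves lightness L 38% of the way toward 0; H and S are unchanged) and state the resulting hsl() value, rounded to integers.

hsl(180, 55%, 56%)

L moves 38% from 90 toward 0: 90 − 34.2 = 55.8 → 56.
H and S are unchanged.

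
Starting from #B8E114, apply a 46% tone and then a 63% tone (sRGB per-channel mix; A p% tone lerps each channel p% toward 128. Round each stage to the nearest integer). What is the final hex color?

#8B936B

#B8E114 is rgb(184, 225, 20).
A 46% tone moves each channel 46% toward 128:
  R: 184 + 0.46×(128−184) = 184 − 25.76 = 158.24 → 158
  G: 225 + 0.46×(128−225) = 225 − 44.62 = 180.38 → 180
  B: 20 + 0.46×(128−20) = 20 + 49.68 = 69.68 → 70
After the tone: rgb(158, 180, 70) = #9EB446.
A 63% tone moves each channel 63% toward 128:
  R: 158 + 0.63×(128−158) = 158 − 18.9 = 139.1 → 139
  G: 180 + 0.63×(128−180) = 180 − 32.76 = 147.24 → 147
  B: 70 + 36.54 = 106.54 → 107
rgb(139, 147, 107) = #8B936B.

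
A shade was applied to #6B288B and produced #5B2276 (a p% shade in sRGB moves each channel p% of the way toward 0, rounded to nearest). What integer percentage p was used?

#6B288B is rgb(107, 40, 139); #5B2276 is rgb(91, 34, 118).
On the B channel (widest range): 118 ≈ 139 + (p/100)(0 − 139), so p ≈ 100×(118 − 139)/(0 − 139) = -2100/-139 = 15.11.
p = 15 reproduces all three channels after rounding.

15%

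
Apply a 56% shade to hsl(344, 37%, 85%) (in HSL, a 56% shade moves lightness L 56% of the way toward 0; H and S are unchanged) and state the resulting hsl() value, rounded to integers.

L moves 56% from 85 toward 0: 85 − 47.6 = 37.4 → 37.
H and S are unchanged.

hsl(344, 37%, 37%)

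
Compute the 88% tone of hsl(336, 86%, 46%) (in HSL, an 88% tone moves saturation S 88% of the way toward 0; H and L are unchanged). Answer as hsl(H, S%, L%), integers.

hsl(336, 10%, 46%)

S moves 88% from 86 toward 0: 86 − 75.68 = 10.32 → 10.
H and L are unchanged.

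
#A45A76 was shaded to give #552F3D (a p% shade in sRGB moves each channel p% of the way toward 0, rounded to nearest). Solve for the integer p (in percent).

#A45A76 is rgb(164, 90, 118); #552F3D is rgb(85, 47, 61).
On the R channel (widest range): 85 ≈ 164 + (p/100)(0 − 164), so p ≈ 100×(85 − 164)/(0 − 164) = -7900/-164 = 48.17.
p = 48 reproduces all three channels after rounding.

48%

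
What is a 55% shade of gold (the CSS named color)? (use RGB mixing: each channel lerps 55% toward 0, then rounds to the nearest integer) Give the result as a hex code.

#736100

CSS gold is rgb(255, 215, 0).
A 55% shade moves each channel 55% toward 0:
  R: 255 − 140.25 = 114.75 → 115
  G: 215 − 118.25 = 96.75 → 97
  B: 0 + 0.55×(0−0) = 0 + 0 = 0 → 0
rgb(115, 97, 0) = #736100.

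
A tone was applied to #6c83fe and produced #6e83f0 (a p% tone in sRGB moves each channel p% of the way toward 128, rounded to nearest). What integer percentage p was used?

11%

#6c83fe is rgb(108, 131, 254); #6e83f0 is rgb(110, 131, 240).
On the B channel (widest range): 240 ≈ 254 + (p/100)(128 − 254), so p ≈ 100×(240 − 254)/(128 − 254) = -1400/-126 = 11.11.
p = 11 reproduces all three channels after rounding.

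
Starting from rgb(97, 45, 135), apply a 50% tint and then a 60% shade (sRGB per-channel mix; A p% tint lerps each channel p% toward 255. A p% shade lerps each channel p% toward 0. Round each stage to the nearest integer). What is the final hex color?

A 50% tint moves each channel 50% toward 255:
  R: 97 + 79 = 176 → 176
  G: 45 + 0.5×(255−45) = 45 + 105 = 150 → 150
  B: 135 + 0.5×(255−135) = 135 + 60 = 195 → 195
After the tint: rgb(176, 150, 195) = #B096C3.
Per channel, c → c + 0.6(0 − c):
  R: 176 + 0.6×(0−176) = 176 − 105.6 = 70.4 → 70
  G: 150 − 90 = 60 → 60
  B: 195 + 0.6×(0−195) = 195 − 117 = 78 → 78
rgb(70, 60, 78) = #463C4E.

#463C4E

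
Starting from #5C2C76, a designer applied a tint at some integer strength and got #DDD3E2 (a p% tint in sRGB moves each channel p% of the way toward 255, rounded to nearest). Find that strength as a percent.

79%

#5C2C76 is rgb(92, 44, 118); #DDD3E2 is rgb(221, 211, 226).
On the G channel (widest range): 211 ≈ 44 + (p/100)(255 − 44), so p ≈ 100×(211 − 44)/(255 − 44) = 16700/211 = 79.15.
p = 79 reproduces all three channels after rounding.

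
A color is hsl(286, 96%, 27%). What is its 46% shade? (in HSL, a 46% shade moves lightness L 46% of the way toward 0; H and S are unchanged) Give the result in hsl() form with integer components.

L moves 46% from 27 toward 0: 27 − 12.42 = 14.58 → 15.
H and S are unchanged.

hsl(286, 96%, 15%)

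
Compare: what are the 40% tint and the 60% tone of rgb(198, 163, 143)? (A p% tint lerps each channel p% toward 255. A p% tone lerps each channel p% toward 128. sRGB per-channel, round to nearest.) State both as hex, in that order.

#DDC8BC, #9C8E86

40% tint:
  R: 198 + 22.8 = 220.8 → 221
  G: 163 + 0.4×(255−163) = 163 + 36.8 = 199.8 → 200
  B: 143 + 0.4×(255−143) = 143 + 44.8 = 187.8 → 188
  → #DDC8BC
60% tone:
  R: 198 − 42 = 156 → 156
  G: 163 + 0.6×(128−163) = 163 − 21 = 142 → 142
  B: 143 + 0.6×(128−143) = 143 − 9 = 134 → 134
  → #9C8E86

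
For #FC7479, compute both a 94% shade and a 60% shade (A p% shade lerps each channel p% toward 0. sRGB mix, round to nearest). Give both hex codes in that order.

#FC7479 is rgb(252, 116, 121).
94% shade:
  R: 252 − 236.88 = 15.12 → 15
  G: 116 + 0.94×(0−116) = 116 − 109.04 = 6.96 → 7
  B: 121 + 0.94×(0−121) = 121 − 113.74 = 7.26 → 7
  → #0F0707
60% shade:
  R: 252 + 0.6×(0−252) = 252 − 151.2 = 100.8 → 101
  G: 116 + 0.6×(0−116) = 116 − 69.6 = 46.4 → 46
  B: 121 + 0.6×(0−121) = 121 − 72.6 = 48.4 → 48
  → #652E30

#0F0707, #652E30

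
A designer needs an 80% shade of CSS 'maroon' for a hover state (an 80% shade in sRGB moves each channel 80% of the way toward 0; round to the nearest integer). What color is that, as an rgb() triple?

rgb(26, 0, 0)

CSS maroon is rgb(128, 0, 0).
Per channel, c → c + 0.8(0 − c):
  R: 128 − 102.4 = 25.6 → 26
  G: 0 + 0 = 0 → 0
  B: 0 + 0.8×(0−0) = 0 + 0 = 0 → 0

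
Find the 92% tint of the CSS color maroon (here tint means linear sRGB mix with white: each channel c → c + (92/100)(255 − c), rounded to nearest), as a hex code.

CSS maroon is rgb(128, 0, 0).
A 92% tint moves each channel 92% toward 255:
  R: 128 + 116.84 = 244.84 → 245
  G: 0 + 234.6 = 234.6 → 235
  B: 0 + 0.92×(255−0) = 0 + 234.6 = 234.6 → 235
rgb(245, 235, 235) = #F5EBEB.

#F5EBEB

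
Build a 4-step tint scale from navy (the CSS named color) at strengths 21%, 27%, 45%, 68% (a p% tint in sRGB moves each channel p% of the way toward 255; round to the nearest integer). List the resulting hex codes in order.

CSS navy is rgb(0, 0, 128).
21%: (0 + 53.55 = 53.55→54, 0 + 53.55 = 53.55→54, 128 + 26.67 = 154.67→155) → #36369B
27%: (0 + 68.85 = 68.85→69, 0 + 68.85 = 68.85→69, 128 + 34.29 = 162.29→162) → #4545A2
45%: (0 + 114.75 = 114.75→115, 0 + 114.75 = 114.75→115, 128 + 57.15 = 185.15→185) → #7373B9
68%: (0 + 173.4 = 173.4→173, 0 + 173.4 = 173.4→173, 128 + 86.36 = 214.36→214) → #ADADD6

#36369B, #4545A2, #7373B9, #ADADD6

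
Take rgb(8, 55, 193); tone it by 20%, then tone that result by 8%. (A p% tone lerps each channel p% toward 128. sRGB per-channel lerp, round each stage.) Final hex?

Per channel, c → c + 0.2(128 − c):
  R: 8 + 0.2×(128−8) = 8 + 24 = 32 → 32
  G: 55 + 14.6 = 69.6 → 70
  B: 193 − 13 = 180 → 180
After the tone: rgb(32, 70, 180) = #2046B4.
Per channel, c → c + 0.08(128 − c):
  R: 32 + 0.08×(128−32) = 32 + 7.68 = 39.68 → 40
  G: 70 + 4.64 = 74.64 → 75
  B: 180 − 4.16 = 175.84 → 176
rgb(40, 75, 176) = #284BB0.

#284BB0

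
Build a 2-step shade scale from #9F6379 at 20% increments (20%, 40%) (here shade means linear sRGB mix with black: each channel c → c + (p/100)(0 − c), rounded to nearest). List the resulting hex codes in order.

#9F6379 is rgb(159, 99, 121).
20%: (159 − 31.8 = 127.2→127, 99 − 19.8 = 79.2→79, 121 − 24.2 = 96.8→97) → #7F4F61
40%: (159 − 63.6 = 95.4→95, 99 − 39.6 = 59.4→59, 121 − 48.4 = 72.6→73) → #5F3B49

#7F4F61, #5F3B49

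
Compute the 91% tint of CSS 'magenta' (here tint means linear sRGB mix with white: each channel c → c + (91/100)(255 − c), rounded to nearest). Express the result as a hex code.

CSS magenta is rgb(255, 0, 255).
A 91% tint moves each channel 91% toward 255:
  R: 255 + 0 = 255 → 255
  G: 0 + 0.91×(255−0) = 0 + 232.05 = 232.05 → 232
  B: 255 + 0.91×(255−255) = 255 + 0 = 255 → 255
rgb(255, 232, 255) = #FFE8FF.

#FFE8FF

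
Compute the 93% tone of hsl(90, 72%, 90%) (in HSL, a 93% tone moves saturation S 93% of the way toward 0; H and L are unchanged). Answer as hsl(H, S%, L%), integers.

S moves 93% from 72 toward 0: 72 − 66.96 = 5.04 → 5.
H and L are unchanged.

hsl(90, 5%, 90%)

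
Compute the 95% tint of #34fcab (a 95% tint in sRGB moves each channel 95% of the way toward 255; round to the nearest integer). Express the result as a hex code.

#f5fffb

#34fcab is rgb(52, 252, 171).
Per channel, c → c + 0.95(255 − c):
  R: 52 + 0.95×(255−52) = 52 + 192.85 = 244.85 → 245
  G: 252 + 0.95×(255−252) = 252 + 2.85 = 254.85 → 255
  B: 171 + 0.95×(255−171) = 171 + 79.8 = 250.8 → 251
rgb(245, 255, 251) = #f5fffb.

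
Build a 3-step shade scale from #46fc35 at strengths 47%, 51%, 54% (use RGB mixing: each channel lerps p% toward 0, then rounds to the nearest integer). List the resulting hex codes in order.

#46fc35 is rgb(70, 252, 53).
47%: (70 − 32.9 = 37.1→37, 252 − 118.44 = 133.56→134, 53 − 24.91 = 28.09→28) → #25861c
51%: (70 − 35.7 = 34.3→34, 252 − 128.52 = 123.48→123, 53 − 27.03 = 25.97→26) → #227b1a
54%: (70 − 37.8 = 32.2→32, 252 − 136.08 = 115.92→116, 53 − 28.62 = 24.38→24) → #207418

#25861c, #227b1a, #207418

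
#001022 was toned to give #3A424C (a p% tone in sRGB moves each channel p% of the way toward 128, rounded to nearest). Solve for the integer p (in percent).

45%

#001022 is rgb(0, 16, 34); #3A424C is rgb(58, 66, 76).
On the R channel (widest range): 58 ≈ 0 + (p/100)(128 − 0), so p ≈ 100×(58 − 0)/(128 − 0) = 5800/128 = 45.31.
p = 45 reproduces all three channels after rounding.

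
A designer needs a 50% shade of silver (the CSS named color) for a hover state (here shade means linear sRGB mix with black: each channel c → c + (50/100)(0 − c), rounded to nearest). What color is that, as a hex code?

CSS silver is rgb(192, 192, 192).
Lerp each channel 50% toward 0:
  R: 192 + 0.5×(0−192) = 192 − 96 = 96 → 96
  G: 192 + 0.5×(0−192) = 192 − 96 = 96 → 96
  B: 192 − 96 = 96 → 96
rgb(96, 96, 96) = #606060.

#606060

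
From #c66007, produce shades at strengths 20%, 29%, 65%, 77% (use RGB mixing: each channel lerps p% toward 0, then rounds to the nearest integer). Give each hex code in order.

#c66007 is rgb(198, 96, 7).
20%: (198 − 39.6 = 158.4→158, 96 − 19.2 = 76.8→77, 7 − 1.4 = 5.6→6) → #9e4d06
29%: (198 − 57.42 = 140.58→141, 96 − 27.84 = 68.16→68, 7 − 2.03 = 4.97→5) → #8d4405
65%: (198 − 128.7 = 69.3→69, 96 − 62.4 = 33.6→34, 7 − 4.55 = 2.45→2) → #452202
77%: (198 − 152.46 = 45.54→46, 96 − 73.92 = 22.08→22, 7 − 5.39 = 1.61→2) → #2e1602

#9e4d06, #8d4405, #452202, #2e1602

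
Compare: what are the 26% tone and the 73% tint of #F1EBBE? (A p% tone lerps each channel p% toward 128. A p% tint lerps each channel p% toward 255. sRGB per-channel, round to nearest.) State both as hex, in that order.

#D4CFAE, #FBFAED

#F1EBBE is rgb(241, 235, 190).
26% tone:
  R: 241 + 0.26×(128−241) = 241 − 29.38 = 211.62 → 212
  G: 235 − 27.82 = 207.18 → 207
  B: 190 + 0.26×(128−190) = 190 − 16.12 = 173.88 → 174
  → #D4CFAE
73% tint:
  R: 241 + 0.73×(255−241) = 241 + 10.22 = 251.22 → 251
  G: 235 + 14.6 = 249.6 → 250
  B: 190 + 47.45 = 237.45 → 237
  → #FBFAED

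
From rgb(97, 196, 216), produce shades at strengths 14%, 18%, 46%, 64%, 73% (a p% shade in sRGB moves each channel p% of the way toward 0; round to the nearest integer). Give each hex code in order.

#53A9BA, #50A1B1, #346A75, #23474E, #1A353A

14%: (97 − 13.58 = 83.42→83, 196 − 27.44 = 168.56→169, 216 − 30.24 = 185.76→186) → #53A9BA
18%: (97 − 17.46 = 79.54→80, 196 − 35.28 = 160.72→161, 216 − 38.88 = 177.12→177) → #50A1B1
46%: (97 − 44.62 = 52.38→52, 196 − 90.16 = 105.84→106, 216 − 99.36 = 116.64→117) → #346A75
64%: (97 − 62.08 = 34.92→35, 196 − 125.44 = 70.56→71, 216 − 138.24 = 77.76→78) → #23474E
73%: (97 − 70.81 = 26.19→26, 196 − 143.08 = 52.92→53, 216 − 157.68 = 58.32→58) → #1A353A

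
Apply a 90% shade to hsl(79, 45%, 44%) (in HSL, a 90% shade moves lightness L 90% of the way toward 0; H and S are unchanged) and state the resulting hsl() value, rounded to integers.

L moves 90% from 44 toward 0: 44 − 39.6 = 4.4 → 4.
H and S are unchanged.

hsl(79, 45%, 4%)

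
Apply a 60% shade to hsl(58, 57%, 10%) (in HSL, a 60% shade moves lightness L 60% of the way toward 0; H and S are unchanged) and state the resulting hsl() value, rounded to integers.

L moves 60% from 10 toward 0: 10 − 6 = 4 → 4.
H and S are unchanged.

hsl(58, 57%, 4%)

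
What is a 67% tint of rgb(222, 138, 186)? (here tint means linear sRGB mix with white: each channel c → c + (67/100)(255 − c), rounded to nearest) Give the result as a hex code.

#f4d8e8

Per channel, c → c + 0.67(255 − c):
  R: 222 + 22.11 = 244.11 → 244
  G: 138 + 78.39 = 216.39 → 216
  B: 186 + 46.23 = 232.23 → 232
rgb(244, 216, 232) = #f4d8e8.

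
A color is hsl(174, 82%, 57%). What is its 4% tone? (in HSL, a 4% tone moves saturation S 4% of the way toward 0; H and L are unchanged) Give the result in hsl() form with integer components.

hsl(174, 79%, 57%)

S moves 4% from 82 toward 0: 82 − 3.28 = 78.72 → 79.
H and L are unchanged.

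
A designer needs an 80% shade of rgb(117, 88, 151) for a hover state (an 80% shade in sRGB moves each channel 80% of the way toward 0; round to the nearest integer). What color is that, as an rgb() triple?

Lerp each channel 80% toward 0:
  R: 117 − 93.6 = 23.4 → 23
  G: 88 + 0.8×(0−88) = 88 − 70.4 = 17.6 → 18
  B: 151 + 0.8×(0−151) = 151 − 120.8 = 30.2 → 30

rgb(23, 18, 30)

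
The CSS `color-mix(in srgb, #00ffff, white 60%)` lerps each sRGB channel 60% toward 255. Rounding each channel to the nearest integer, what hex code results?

#00ffff is rgb(0, 255, 255).
A 60% tint moves each channel 60% toward 255:
  R: 0 + 0.6×(255−0) = 0 + 153 = 153 → 153
  G: 255 + 0 = 255 → 255
  B: 255 + 0.6×(255−255) = 255 + 0 = 255 → 255
rgb(153, 255, 255) = #99ffff.

#99ffff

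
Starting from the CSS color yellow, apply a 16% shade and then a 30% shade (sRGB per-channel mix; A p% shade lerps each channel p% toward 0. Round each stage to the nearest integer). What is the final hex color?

CSS yellow is rgb(255, 255, 0).
A 16% shade moves each channel 16% toward 0:
  R: 255 + 0.16×(0−255) = 255 − 40.8 = 214.2 → 214
  G: 255 + 0.16×(0−255) = 255 − 40.8 = 214.2 → 214
  B: 0 + 0 = 0 → 0
After the shade: rgb(214, 214, 0) = #D6D600.
Lerp each channel 30% toward 0:
  R: 214 − 64.2 = 149.8 → 150
  G: 214 + 0.3×(0−214) = 214 − 64.2 = 149.8 → 150
  B: 0 + 0 = 0 → 0
rgb(150, 150, 0) = #969600.

#969600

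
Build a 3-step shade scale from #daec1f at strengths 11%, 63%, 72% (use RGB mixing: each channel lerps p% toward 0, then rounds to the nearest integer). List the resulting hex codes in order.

#daec1f is rgb(218, 236, 31).
11%: (218 − 23.98 = 194.02→194, 236 − 25.96 = 210.04→210, 31 − 3.41 = 27.59→28) → #c2d21c
63%: (218 − 137.34 = 80.66→81, 236 − 148.68 = 87.32→87, 31 − 19.53 = 11.47→11) → #51570b
72%: (218 − 156.96 = 61.04→61, 236 − 169.92 = 66.08→66, 31 − 22.32 = 8.68→9) → #3d4209

#c2d21c, #51570b, #3d4209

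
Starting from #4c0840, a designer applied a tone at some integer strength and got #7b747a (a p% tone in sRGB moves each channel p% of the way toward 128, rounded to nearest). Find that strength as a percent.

90%

#4c0840 is rgb(76, 8, 64); #7b747a is rgb(123, 116, 122).
On the G channel (widest range): 116 ≈ 8 + (p/100)(128 − 8), so p ≈ 100×(116 − 8)/(128 − 8) = 10800/120 = 90.00.
p = 90 reproduces all three channels after rounding.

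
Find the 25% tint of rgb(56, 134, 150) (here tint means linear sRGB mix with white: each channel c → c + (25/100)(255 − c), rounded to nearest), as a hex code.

#6aa4b0

Per channel, c → c + 0.25(255 − c):
  R: 56 + 0.25×(255−56) = 56 + 49.75 = 105.75 → 106
  G: 134 + 30.25 = 164.25 → 164
  B: 150 + 0.25×(255−150) = 150 + 26.25 = 176.25 → 176
rgb(106, 164, 176) = #6aa4b0.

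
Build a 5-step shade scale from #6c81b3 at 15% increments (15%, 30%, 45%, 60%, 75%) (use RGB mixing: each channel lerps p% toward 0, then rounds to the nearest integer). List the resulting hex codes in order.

#5c6e98, #4c5a7d, #3b4762, #2b3448, #1b202d

#6c81b3 is rgb(108, 129, 179).
15%: (108 − 16.2 = 91.8→92, 129 − 19.35 = 109.65→110, 179 − 26.85 = 152.15→152) → #5c6e98
30%: (108 − 32.4 = 75.6→76, 129 − 38.7 = 90.3→90, 179 − 53.7 = 125.3→125) → #4c5a7d
45%: (108 − 48.6 = 59.4→59, 129 − 58.05 = 70.95→71, 179 − 80.55 = 98.45→98) → #3b4762
60%: (108 − 64.8 = 43.2→43, 129 − 77.4 = 51.6→52, 179 − 107.4 = 71.6→72) → #2b3448
75%: (108 − 81 = 27→27, 129 − 96.75 = 32.25→32, 179 − 134.25 = 44.75→45) → #1b202d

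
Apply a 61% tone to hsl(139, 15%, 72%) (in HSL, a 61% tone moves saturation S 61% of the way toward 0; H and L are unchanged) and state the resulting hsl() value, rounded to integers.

S moves 61% from 15 toward 0: 15 − 9.15 = 5.85 → 6.
H and L are unchanged.

hsl(139, 6%, 72%)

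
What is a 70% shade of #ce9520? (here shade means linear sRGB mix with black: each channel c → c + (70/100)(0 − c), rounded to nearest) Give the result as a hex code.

#ce9520 is rgb(206, 149, 32).
Lerp each channel 70% toward 0:
  R: 206 − 144.2 = 61.8 → 62
  G: 149 − 104.3 = 44.7 → 45
  B: 32 + 0.7×(0−32) = 32 − 22.4 = 9.6 → 10
rgb(62, 45, 10) = #3e2d0a.

#3e2d0a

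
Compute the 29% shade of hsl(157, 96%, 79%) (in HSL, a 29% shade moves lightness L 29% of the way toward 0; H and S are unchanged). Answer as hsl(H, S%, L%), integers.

hsl(157, 96%, 56%)

L moves 29% from 79 toward 0: 79 − 22.91 = 56.09 → 56.
H and S are unchanged.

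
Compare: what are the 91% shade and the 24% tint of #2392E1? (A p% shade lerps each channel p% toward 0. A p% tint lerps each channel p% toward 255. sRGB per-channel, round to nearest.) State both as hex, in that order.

#2392E1 is rgb(35, 146, 225).
91% shade:
  R: 35 + 0.91×(0−35) = 35 − 31.85 = 3.15 → 3
  G: 146 + 0.91×(0−146) = 146 − 132.86 = 13.14 → 13
  B: 225 + 0.91×(0−225) = 225 − 204.75 = 20.25 → 20
  → #030D14
24% tint:
  R: 35 + 52.8 = 87.8 → 88
  G: 146 + 26.16 = 172.16 → 172
  B: 225 + 7.2 = 232.2 → 232
  → #58ACE8

#030D14, #58ACE8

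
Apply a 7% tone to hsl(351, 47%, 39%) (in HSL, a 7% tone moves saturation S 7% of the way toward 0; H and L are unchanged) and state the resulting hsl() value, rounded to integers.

hsl(351, 44%, 39%)

S moves 7% from 47 toward 0: 47 − 3.29 = 43.71 → 44.
H and L are unchanged.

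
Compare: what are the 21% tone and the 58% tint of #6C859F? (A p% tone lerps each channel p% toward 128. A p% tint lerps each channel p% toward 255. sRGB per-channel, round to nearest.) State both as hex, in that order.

#6C859F is rgb(108, 133, 159).
21% tone:
  R: 108 + 0.21×(128−108) = 108 + 4.2 = 112.2 → 112
  G: 133 + 0.21×(128−133) = 133 − 1.05 = 131.95 → 132
  B: 159 + 0.21×(128−159) = 159 − 6.51 = 152.49 → 152
  → #708498
58% tint:
  R: 108 + 0.58×(255−108) = 108 + 85.26 = 193.26 → 193
  G: 133 + 0.58×(255−133) = 133 + 70.76 = 203.76 → 204
  B: 159 + 55.68 = 214.68 → 215
  → #C1CCD7

#708498, #C1CCD7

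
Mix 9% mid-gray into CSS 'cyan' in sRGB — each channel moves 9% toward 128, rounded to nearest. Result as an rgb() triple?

CSS cyan is rgb(0, 255, 255).
A 9% tone moves each channel 9% toward 128:
  R: 0 + 0.09×(128−0) = 0 + 11.52 = 11.52 → 12
  G: 255 − 11.43 = 243.57 → 244
  B: 255 − 11.43 = 243.57 → 244

rgb(12, 244, 244)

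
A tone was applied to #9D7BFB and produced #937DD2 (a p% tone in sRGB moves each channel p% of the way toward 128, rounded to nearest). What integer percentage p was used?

#9D7BFB is rgb(157, 123, 251); #937DD2 is rgb(147, 125, 210).
On the B channel (widest range): 210 ≈ 251 + (p/100)(128 − 251), so p ≈ 100×(210 − 251)/(128 − 251) = -4100/-123 = 33.33.
p = 33 reproduces all three channels after rounding.

33%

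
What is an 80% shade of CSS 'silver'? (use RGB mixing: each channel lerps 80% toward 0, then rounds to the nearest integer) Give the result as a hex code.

#262626

CSS silver is rgb(192, 192, 192).
Lerp each channel 80% toward 0:
  R: 192 − 153.6 = 38.4 → 38
  G: 192 − 153.6 = 38.4 → 38
  B: 192 + 0.8×(0−192) = 192 − 153.6 = 38.4 → 38
rgb(38, 38, 38) = #262626.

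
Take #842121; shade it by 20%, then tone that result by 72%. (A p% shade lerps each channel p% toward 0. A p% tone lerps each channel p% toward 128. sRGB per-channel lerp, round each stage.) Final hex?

#842121 is rgb(132, 33, 33).
Lerp each channel 20% toward 0:
  R: 132 + 0.2×(0−132) = 132 − 26.4 = 105.6 → 106
  G: 33 + 0.2×(0−33) = 33 − 6.6 = 26.4 → 26
  B: 33 + 0.2×(0−33) = 33 − 6.6 = 26.4 → 26
After the shade: rgb(106, 26, 26) = #6A1A1A.
Per channel, c → c + 0.72(128 − c):
  R: 106 + 0.72×(128−106) = 106 + 15.84 = 121.84 → 122
  G: 26 + 0.72×(128−26) = 26 + 73.44 = 99.44 → 99
  B: 26 + 0.72×(128−26) = 26 + 73.44 = 99.44 → 99
rgb(122, 99, 99) = #7A6363.

#7A6363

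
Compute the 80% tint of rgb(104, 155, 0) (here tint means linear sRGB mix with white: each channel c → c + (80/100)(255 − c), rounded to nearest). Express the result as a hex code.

#e1ebcc

Lerp each channel 80% toward 255:
  R: 104 + 120.8 = 224.8 → 225
  G: 155 + 0.8×(255−155) = 155 + 80 = 235 → 235
  B: 0 + 204 = 204 → 204
rgb(225, 235, 204) = #e1ebcc.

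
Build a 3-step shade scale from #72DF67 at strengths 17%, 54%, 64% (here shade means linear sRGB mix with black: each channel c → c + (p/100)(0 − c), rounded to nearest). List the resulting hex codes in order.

#5FB955, #34672F, #295025

#72DF67 is rgb(114, 223, 103).
17%: (114 − 19.38 = 94.62→95, 223 − 37.91 = 185.09→185, 103 − 17.51 = 85.49→85) → #5FB955
54%: (114 − 61.56 = 52.44→52, 223 − 120.42 = 102.58→103, 103 − 55.62 = 47.38→47) → #34672F
64%: (114 − 72.96 = 41.04→41, 223 − 142.72 = 80.28→80, 103 − 65.92 = 37.08→37) → #295025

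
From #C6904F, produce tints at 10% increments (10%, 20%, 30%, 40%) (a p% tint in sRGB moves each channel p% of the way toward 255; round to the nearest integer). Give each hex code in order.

#C6904F is rgb(198, 144, 79).
10%: (198 + 5.7 = 203.7→204, 144 + 11.1 = 155.1→155, 79 + 17.6 = 96.6→97) → #CC9B61
20%: (198 + 11.4 = 209.4→209, 144 + 22.2 = 166.2→166, 79 + 35.2 = 114.2→114) → #D1A672
30%: (198 + 17.1 = 215.1→215, 144 + 33.3 = 177.3→177, 79 + 52.8 = 131.8→132) → #D7B184
40%: (198 + 22.8 = 220.8→221, 144 + 44.4 = 188.4→188, 79 + 70.4 = 149.4→149) → #DDBC95

#CC9B61, #D1A672, #D7B184, #DDBC95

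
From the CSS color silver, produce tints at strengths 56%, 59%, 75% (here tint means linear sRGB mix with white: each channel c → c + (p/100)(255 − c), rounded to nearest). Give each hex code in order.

#e3e3e3, #e5e5e5, #efefef

CSS silver is rgb(192, 192, 192).
56%: (192 + 35.28 = 227.28→227, 192 + 35.28 = 227.28→227, 192 + 35.28 = 227.28→227) → #e3e3e3
59%: (192 + 37.17 = 229.17→229, 192 + 37.17 = 229.17→229, 192 + 37.17 = 229.17→229) → #e5e5e5
75%: (192 + 47.25 = 239.25→239, 192 + 47.25 = 239.25→239, 192 + 47.25 = 239.25→239) → #efefef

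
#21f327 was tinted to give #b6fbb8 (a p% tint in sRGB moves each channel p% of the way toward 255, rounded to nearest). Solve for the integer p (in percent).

67%

#21f327 is rgb(33, 243, 39); #b6fbb8 is rgb(182, 251, 184).
On the R channel (widest range): 182 ≈ 33 + (p/100)(255 − 33), so p ≈ 100×(182 − 33)/(255 − 33) = 14900/222 = 67.12.
p = 67 reproduces all three channels after rounding.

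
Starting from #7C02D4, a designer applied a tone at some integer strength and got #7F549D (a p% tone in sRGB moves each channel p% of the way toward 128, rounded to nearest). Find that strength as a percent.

65%

#7C02D4 is rgb(124, 2, 212); #7F549D is rgb(127, 84, 157).
On the G channel (widest range): 84 ≈ 2 + (p/100)(128 − 2), so p ≈ 100×(84 − 2)/(128 − 2) = 8200/126 = 65.08.
p = 65 reproduces all three channels after rounding.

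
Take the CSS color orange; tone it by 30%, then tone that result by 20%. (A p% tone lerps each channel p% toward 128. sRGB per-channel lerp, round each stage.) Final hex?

CSS orange is rgb(255, 165, 0).
Per channel, c → c + 0.3(128 − c):
  R: 255 − 38.1 = 216.9 → 217
  G: 165 + 0.3×(128−165) = 165 − 11.1 = 153.9 → 154
  B: 0 + 0.3×(128−0) = 0 + 38.4 = 38.4 → 38
After the tone: rgb(217, 154, 38) = #d99a26.
Lerp each channel 20% toward 128:
  R: 217 − 17.8 = 199.2 → 199
  G: 154 + 0.2×(128−154) = 154 − 5.2 = 148.8 → 149
  B: 38 + 0.2×(128−38) = 38 + 18 = 56 → 56
rgb(199, 149, 56) = #c79538.

#c79538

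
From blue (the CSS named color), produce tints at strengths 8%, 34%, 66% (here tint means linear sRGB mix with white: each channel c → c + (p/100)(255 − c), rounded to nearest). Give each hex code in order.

CSS blue is rgb(0, 0, 255).
8%: (0 + 20.4 = 20.4→20, 0 + 20.4 = 20.4→20, 255→255) → #1414FF
34%: (0 + 86.7 = 86.7→87, 0 + 86.7 = 86.7→87, 255→255) → #5757FF
66%: (0 + 168.3 = 168.3→168, 0 + 168.3 = 168.3→168, 255→255) → #A8A8FF

#1414FF, #5757FF, #A8A8FF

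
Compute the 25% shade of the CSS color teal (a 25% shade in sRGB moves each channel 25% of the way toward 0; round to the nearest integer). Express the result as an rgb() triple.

rgb(0, 96, 96)

CSS teal is rgb(0, 128, 128).
Per channel, c → c + 0.25(0 − c):
  R: 0 + 0 = 0 → 0
  G: 128 − 32 = 96 → 96
  B: 128 + 0.25×(0−128) = 128 − 32 = 96 → 96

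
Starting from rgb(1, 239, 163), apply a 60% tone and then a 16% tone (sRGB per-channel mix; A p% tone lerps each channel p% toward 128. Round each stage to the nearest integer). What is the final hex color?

#55a58c

Lerp each channel 60% toward 128:
  R: 1 + 0.6×(128−1) = 1 + 76.2 = 77.2 → 77
  G: 239 + 0.6×(128−239) = 239 − 66.6 = 172.4 → 172
  B: 163 + 0.6×(128−163) = 163 − 21 = 142 → 142
After the tone: rgb(77, 172, 142) = #4dac8e.
A 16% tone moves each channel 16% toward 128:
  R: 77 + 8.16 = 85.16 → 85
  G: 172 − 7.04 = 164.96 → 165
  B: 142 + 0.16×(128−142) = 142 − 2.24 = 139.76 → 140
rgb(85, 165, 140) = #55a58c.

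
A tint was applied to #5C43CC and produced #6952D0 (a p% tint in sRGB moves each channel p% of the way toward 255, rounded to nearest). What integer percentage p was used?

#5C43CC is rgb(92, 67, 204); #6952D0 is rgb(105, 82, 208).
On the G channel (widest range): 82 ≈ 67 + (p/100)(255 − 67), so p ≈ 100×(82 − 67)/(255 − 67) = 1500/188 = 7.98.
p = 8 reproduces all three channels after rounding.

8%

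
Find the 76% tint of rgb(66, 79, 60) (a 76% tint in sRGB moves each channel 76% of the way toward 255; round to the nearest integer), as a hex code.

Per channel, c → c + 0.76(255 − c):
  R: 66 + 0.76×(255−66) = 66 + 143.64 = 209.64 → 210
  G: 79 + 133.76 = 212.76 → 213
  B: 60 + 0.76×(255−60) = 60 + 148.2 = 208.2 → 208
rgb(210, 213, 208) = #D2D5D0.

#D2D5D0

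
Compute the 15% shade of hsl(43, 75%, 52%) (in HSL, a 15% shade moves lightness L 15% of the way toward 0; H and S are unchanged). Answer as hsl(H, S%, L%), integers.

hsl(43, 75%, 44%)

L moves 15% from 52 toward 0: 52 − 7.8 = 44.2 → 44.
H and S are unchanged.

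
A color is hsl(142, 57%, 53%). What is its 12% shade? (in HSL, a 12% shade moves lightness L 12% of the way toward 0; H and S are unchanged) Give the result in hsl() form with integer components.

hsl(142, 57%, 47%)

L moves 12% from 53 toward 0: 53 − 6.36 = 46.64 → 47.
H and S are unchanged.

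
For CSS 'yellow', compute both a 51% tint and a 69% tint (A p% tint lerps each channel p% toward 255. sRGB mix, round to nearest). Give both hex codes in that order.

#FFFF82, #FFFFB0

CSS yellow is rgb(255, 255, 0).
51% tint:
  R: 255 + 0.51×(255−255) = 255 + 0 = 255 → 255
  G: 255 + 0.51×(255−255) = 255 + 0 = 255 → 255
  B: 0 + 0.51×(255−0) = 0 + 130.05 = 130.05 → 130
  → #FFFF82
69% tint:
  R: 255 + 0.69×(255−255) = 255 + 0 = 255 → 255
  G: 255 + 0 = 255 → 255
  B: 0 + 0.69×(255−0) = 0 + 175.95 = 175.95 → 176
  → #FFFFB0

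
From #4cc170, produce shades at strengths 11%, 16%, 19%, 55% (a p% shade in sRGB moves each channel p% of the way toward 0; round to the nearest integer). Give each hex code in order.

#4cc170 is rgb(76, 193, 112).
11%: (76 − 8.36 = 67.64→68, 193 − 21.23 = 171.77→172, 112 − 12.32 = 99.68→100) → #44ac64
16%: (76 − 12.16 = 63.84→64, 193 − 30.88 = 162.12→162, 112 − 17.92 = 94.08→94) → #40a25e
19%: (76 − 14.44 = 61.56→62, 193 − 36.67 = 156.33→156, 112 − 21.28 = 90.72→91) → #3e9c5b
55%: (76 − 41.8 = 34.2→34, 193 − 106.15 = 86.85→87, 112 − 61.6 = 50.4→50) → #225732

#44ac64, #40a25e, #3e9c5b, #225732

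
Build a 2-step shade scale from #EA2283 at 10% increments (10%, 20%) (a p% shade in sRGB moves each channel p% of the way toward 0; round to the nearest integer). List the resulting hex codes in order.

#EA2283 is rgb(234, 34, 131).
10%: (234 − 23.4 = 210.6→211, 34 − 3.4 = 30.6→31, 131 − 13.1 = 117.9→118) → #D31F76
20%: (234 − 46.8 = 187.2→187, 34 − 6.8 = 27.2→27, 131 − 26.2 = 104.8→105) → #BB1B69

#D31F76, #BB1B69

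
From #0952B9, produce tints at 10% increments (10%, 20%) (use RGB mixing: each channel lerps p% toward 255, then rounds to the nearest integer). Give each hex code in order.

#2263C0, #3A75C7

#0952B9 is rgb(9, 82, 185).
10%: (9 + 24.6 = 33.6→34, 82 + 17.3 = 99.3→99, 185 + 7 = 192→192) → #2263C0
20%: (9 + 49.2 = 58.2→58, 82 + 34.6 = 116.6→117, 185 + 14 = 199→199) → #3A75C7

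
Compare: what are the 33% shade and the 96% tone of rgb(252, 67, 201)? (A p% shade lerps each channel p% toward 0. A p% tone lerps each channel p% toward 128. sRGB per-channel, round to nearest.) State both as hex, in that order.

#a92d87, #857e83

33% shade:
  R: 252 − 83.16 = 168.84 → 169
  G: 67 − 22.11 = 44.89 → 45
  B: 201 − 66.33 = 134.67 → 135
  → #a92d87
96% tone:
  R: 252 + 0.96×(128−252) = 252 − 119.04 = 132.96 → 133
  G: 67 + 58.56 = 125.56 → 126
  B: 201 + 0.96×(128−201) = 201 − 70.08 = 130.92 → 131
  → #857e83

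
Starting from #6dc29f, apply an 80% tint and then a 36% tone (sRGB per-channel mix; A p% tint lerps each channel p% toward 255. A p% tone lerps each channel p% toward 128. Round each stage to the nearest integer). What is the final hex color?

#bfcac5

#6dc29f is rgb(109, 194, 159).
Lerp each channel 80% toward 255:
  R: 109 + 0.8×(255−109) = 109 + 116.8 = 225.8 → 226
  G: 194 + 0.8×(255−194) = 194 + 48.8 = 242.8 → 243
  B: 159 + 0.8×(255−159) = 159 + 76.8 = 235.8 → 236
After the tint: rgb(226, 243, 236) = #e2f3ec.
A 36% tone moves each channel 36% toward 128:
  R: 226 + 0.36×(128−226) = 226 − 35.28 = 190.72 → 191
  G: 243 − 41.4 = 201.6 → 202
  B: 236 − 38.88 = 197.12 → 197
rgb(191, 202, 197) = #bfcac5.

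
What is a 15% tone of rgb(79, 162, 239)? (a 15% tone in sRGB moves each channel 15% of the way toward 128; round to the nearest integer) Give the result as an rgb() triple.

Lerp each channel 15% toward 128:
  R: 79 + 7.35 = 86.35 → 86
  G: 162 − 5.1 = 156.9 → 157
  B: 239 + 0.15×(128−239) = 239 − 16.65 = 222.35 → 222

rgb(86, 157, 222)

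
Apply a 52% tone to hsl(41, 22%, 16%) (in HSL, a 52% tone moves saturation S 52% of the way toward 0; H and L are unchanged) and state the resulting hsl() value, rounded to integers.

hsl(41, 11%, 16%)

S moves 52% from 22 toward 0: 22 − 11.44 = 10.56 → 11.
H and L are unchanged.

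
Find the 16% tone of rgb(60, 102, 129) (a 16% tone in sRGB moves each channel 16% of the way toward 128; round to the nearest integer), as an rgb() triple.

rgb(71, 106, 129)

Per channel, c → c + 0.16(128 − c):
  R: 60 + 0.16×(128−60) = 60 + 10.88 = 70.88 → 71
  G: 102 + 0.16×(128−102) = 102 + 4.16 = 106.16 → 106
  B: 129 − 0.16 = 128.84 → 129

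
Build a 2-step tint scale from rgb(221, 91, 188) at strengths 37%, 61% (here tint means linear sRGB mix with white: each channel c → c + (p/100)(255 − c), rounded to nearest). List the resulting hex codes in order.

#EA98D5, #F2BFE5

37%: (221 + 12.58 = 233.58→234, 91 + 60.68 = 151.68→152, 188 + 24.79 = 212.79→213) → #EA98D5
61%: (221 + 20.74 = 241.74→242, 91 + 100.04 = 191.04→191, 188 + 40.87 = 228.87→229) → #F2BFE5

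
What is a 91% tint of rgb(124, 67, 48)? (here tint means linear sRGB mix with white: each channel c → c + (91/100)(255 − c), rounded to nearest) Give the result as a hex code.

#f3eeec

Per channel, c → c + 0.91(255 − c):
  R: 124 + 0.91×(255−124) = 124 + 119.21 = 243.21 → 243
  G: 67 + 0.91×(255−67) = 67 + 171.08 = 238.08 → 238
  B: 48 + 188.37 = 236.37 → 236
rgb(243, 238, 236) = #f3eeec.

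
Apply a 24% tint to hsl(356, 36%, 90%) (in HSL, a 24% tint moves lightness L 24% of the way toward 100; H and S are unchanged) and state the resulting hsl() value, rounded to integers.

L moves 24% from 90 toward 100: 90 + 2.4 = 92.4 → 92.
H and S are unchanged.

hsl(356, 36%, 92%)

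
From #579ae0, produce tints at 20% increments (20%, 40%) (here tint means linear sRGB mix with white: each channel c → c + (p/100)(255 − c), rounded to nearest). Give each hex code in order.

#579ae0 is rgb(87, 154, 224).
20%: (87 + 33.6 = 120.6→121, 154 + 20.2 = 174.2→174, 224 + 6.2 = 230.2→230) → #79aee6
40%: (87 + 67.2 = 154.2→154, 154 + 40.4 = 194.4→194, 224 + 12.4 = 236.4→236) → #9ac2ec

#79aee6, #9ac2ec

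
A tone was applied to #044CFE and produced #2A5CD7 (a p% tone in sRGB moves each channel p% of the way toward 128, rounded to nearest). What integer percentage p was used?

31%

#044CFE is rgb(4, 76, 254); #2A5CD7 is rgb(42, 92, 215).
On the B channel (widest range): 215 ≈ 254 + (p/100)(128 − 254), so p ≈ 100×(215 − 254)/(128 − 254) = -3900/-126 = 30.95.
p = 31 reproduces all three channels after rounding.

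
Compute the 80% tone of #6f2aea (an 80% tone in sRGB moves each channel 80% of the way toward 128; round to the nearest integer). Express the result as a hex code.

#6f2aea is rgb(111, 42, 234).
Lerp each channel 80% toward 128:
  R: 111 + 0.8×(128−111) = 111 + 13.6 = 124.6 → 125
  G: 42 + 0.8×(128−42) = 42 + 68.8 = 110.8 → 111
  B: 234 − 84.8 = 149.2 → 149
rgb(125, 111, 149) = #7d6f95.

#7d6f95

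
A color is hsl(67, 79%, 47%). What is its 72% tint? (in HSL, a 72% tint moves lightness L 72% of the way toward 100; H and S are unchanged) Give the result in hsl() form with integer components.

L moves 72% from 47 toward 100: 47 + 38.16 = 85.16 → 85.
H and S are unchanged.

hsl(67, 79%, 85%)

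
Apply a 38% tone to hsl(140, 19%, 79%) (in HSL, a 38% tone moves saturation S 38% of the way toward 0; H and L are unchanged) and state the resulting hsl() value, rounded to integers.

hsl(140, 12%, 79%)

S moves 38% from 19 toward 0: 19 − 7.22 = 11.78 → 12.
H and L are unchanged.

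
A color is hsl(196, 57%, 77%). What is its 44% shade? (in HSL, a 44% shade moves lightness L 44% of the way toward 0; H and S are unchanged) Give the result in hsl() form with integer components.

hsl(196, 57%, 43%)

L moves 44% from 77 toward 0: 77 − 33.88 = 43.12 → 43.
H and S are unchanged.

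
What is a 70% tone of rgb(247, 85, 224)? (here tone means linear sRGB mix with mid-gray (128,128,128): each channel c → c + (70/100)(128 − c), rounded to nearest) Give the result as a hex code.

Per channel, c → c + 0.7(128 − c):
  R: 247 − 83.3 = 163.7 → 164
  G: 85 + 0.7×(128−85) = 85 + 30.1 = 115.1 → 115
  B: 224 + 0.7×(128−224) = 224 − 67.2 = 156.8 → 157
rgb(164, 115, 157) = #A4739D.

#A4739D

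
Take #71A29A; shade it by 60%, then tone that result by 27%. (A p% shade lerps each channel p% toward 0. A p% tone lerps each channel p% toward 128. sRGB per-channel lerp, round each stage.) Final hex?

#435250

#71A29A is rgb(113, 162, 154).
Lerp each channel 60% toward 0:
  R: 113 − 67.8 = 45.2 → 45
  G: 162 + 0.6×(0−162) = 162 − 97.2 = 64.8 → 65
  B: 154 − 92.4 = 61.6 → 62
After the shade: rgb(45, 65, 62) = #2D413E.
Per channel, c → c + 0.27(128 − c):
  R: 45 + 22.41 = 67.41 → 67
  G: 65 + 0.27×(128−65) = 65 + 17.01 = 82.01 → 82
  B: 62 + 17.82 = 79.82 → 80
rgb(67, 82, 80) = #435250.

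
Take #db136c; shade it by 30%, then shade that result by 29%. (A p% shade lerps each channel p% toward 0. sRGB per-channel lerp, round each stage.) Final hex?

#db136c is rgb(219, 19, 108).
Lerp each channel 30% toward 0:
  R: 219 + 0.3×(0−219) = 219 − 65.7 = 153.3 → 153
  G: 19 − 5.7 = 13.3 → 13
  B: 108 − 32.4 = 75.6 → 76
After the shade: rgb(153, 13, 76) = #990d4c.
A 29% shade moves each channel 29% toward 0:
  R: 153 − 44.37 = 108.63 → 109
  G: 13 + 0.29×(0−13) = 13 − 3.77 = 9.23 → 9
  B: 76 + 0.29×(0−76) = 76 − 22.04 = 53.96 → 54
rgb(109, 9, 54) = #6d0936.

#6d0936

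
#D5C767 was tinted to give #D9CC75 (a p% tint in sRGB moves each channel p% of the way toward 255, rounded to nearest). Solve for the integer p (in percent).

#D5C767 is rgb(213, 199, 103); #D9CC75 is rgb(217, 204, 117).
On the B channel (widest range): 117 ≈ 103 + (p/100)(255 − 103), so p ≈ 100×(117 − 103)/(255 − 103) = 1400/152 = 9.21.
p = 9 reproduces all three channels after rounding.

9%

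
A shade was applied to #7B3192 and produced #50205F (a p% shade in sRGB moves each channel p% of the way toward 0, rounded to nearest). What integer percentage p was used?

#7B3192 is rgb(123, 49, 146); #50205F is rgb(80, 32, 95).
On the B channel (widest range): 95 ≈ 146 + (p/100)(0 − 146), so p ≈ 100×(95 − 146)/(0 − 146) = -5100/-146 = 34.93.
p = 35 reproduces all three channels after rounding.

35%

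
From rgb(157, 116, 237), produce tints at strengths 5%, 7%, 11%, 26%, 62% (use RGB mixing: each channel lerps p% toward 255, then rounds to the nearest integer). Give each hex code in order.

#A27BEE, #A47EEE, #A883EF, #B698F2, #DACAF8

5%: (157 + 4.9 = 161.9→162, 116 + 6.95 = 122.95→123, 237 + 0.9 = 237.9→238) → #A27BEE
7%: (157 + 6.86 = 163.86→164, 116 + 9.73 = 125.73→126, 237 + 1.26 = 238.26→238) → #A47EEE
11%: (157 + 10.78 = 167.78→168, 116 + 15.29 = 131.29→131, 237 + 1.98 = 238.98→239) → #A883EF
26%: (157 + 25.48 = 182.48→182, 116 + 36.14 = 152.14→152, 237 + 4.68 = 241.68→242) → #B698F2
62%: (157 + 60.76 = 217.76→218, 116 + 86.18 = 202.18→202, 237 + 11.16 = 248.16→248) → #DACAF8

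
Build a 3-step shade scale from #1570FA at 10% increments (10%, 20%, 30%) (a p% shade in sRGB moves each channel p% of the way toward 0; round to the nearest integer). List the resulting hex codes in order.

#1570FA is rgb(21, 112, 250).
10%: (21 − 2.1 = 18.9→19, 112 − 11.2 = 100.8→101, 250 − 25 = 225→225) → #1365E1
20%: (21 − 4.2 = 16.8→17, 112 − 22.4 = 89.6→90, 250 − 50 = 200→200) → #115AC8
30%: (21 − 6.3 = 14.7→15, 112 − 33.6 = 78.4→78, 250 − 75 = 175→175) → #0F4EAF

#1365E1, #115AC8, #0F4EAF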